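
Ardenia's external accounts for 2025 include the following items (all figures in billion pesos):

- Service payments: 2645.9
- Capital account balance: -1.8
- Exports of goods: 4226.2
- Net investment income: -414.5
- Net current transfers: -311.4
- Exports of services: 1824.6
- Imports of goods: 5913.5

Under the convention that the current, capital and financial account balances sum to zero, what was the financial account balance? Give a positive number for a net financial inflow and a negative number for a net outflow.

Goods balance = 4226.2 - 5913.5 = -1687.3
Services balance = 1824.6 - 2645.9 = -821.3
Trade balance (goods + services) = -1687.3 + (-821.3) = -2508.6
Net primary income = -414.5
Net secondary income = -311.4
Current account = -2508.6 + (-414.5) + (-311.4) = -3234.5
Financial account = -(-3234.5 + (-1.8)) = 3236.3

3236.3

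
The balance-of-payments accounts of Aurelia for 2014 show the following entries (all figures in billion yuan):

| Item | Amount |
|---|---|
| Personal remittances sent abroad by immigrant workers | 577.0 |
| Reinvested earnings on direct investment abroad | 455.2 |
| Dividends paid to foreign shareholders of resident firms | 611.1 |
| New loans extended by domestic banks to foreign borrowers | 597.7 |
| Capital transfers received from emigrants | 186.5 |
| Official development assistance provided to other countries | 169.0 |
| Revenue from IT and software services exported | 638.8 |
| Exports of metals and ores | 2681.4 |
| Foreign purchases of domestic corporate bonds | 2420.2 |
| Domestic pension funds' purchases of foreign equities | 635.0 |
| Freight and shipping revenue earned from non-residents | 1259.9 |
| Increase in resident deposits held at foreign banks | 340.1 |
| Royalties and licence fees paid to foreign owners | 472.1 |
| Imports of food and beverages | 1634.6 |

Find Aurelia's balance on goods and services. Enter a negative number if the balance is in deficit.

2473.4

Goods: -1634.6 + 2681.4 = 1046.8
Services: 1259.9 + 638.8 - 472.1 = 1426.6
Trade balance = 1046.8 + 1426.6 = 2473.4
(Excluded from the trade balance — secondary income: personal remittances sent abroad by immigrant workers 577.0, official development assistance provided to other countries 169.0; primary income: reinvested earnings on direct investment abroad 455.2, dividends paid to foreign shareholders of resident firms 611.1; financial account: new loans extended by domestic banks to foreign borrowers 597.7, foreign purchases of domestic corporate bonds 2420.2, domestic pension funds' purchases of foreign equities 635.0, increase in resident deposits held at foreign banks 340.1; capital account: capital transfers received from emigrants 186.5.)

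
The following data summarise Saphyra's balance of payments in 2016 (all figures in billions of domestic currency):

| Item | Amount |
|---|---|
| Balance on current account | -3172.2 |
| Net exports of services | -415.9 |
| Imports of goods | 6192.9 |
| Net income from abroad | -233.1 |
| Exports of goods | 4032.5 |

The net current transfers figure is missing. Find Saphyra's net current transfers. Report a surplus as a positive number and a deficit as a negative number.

Current account = goods balance + services balance + net primary income + net secondary income
Sum of the known components = -2809.4
Net current transfers = CA - (known components) = -3172.2 - (-2809.4) = -362.8

-362.8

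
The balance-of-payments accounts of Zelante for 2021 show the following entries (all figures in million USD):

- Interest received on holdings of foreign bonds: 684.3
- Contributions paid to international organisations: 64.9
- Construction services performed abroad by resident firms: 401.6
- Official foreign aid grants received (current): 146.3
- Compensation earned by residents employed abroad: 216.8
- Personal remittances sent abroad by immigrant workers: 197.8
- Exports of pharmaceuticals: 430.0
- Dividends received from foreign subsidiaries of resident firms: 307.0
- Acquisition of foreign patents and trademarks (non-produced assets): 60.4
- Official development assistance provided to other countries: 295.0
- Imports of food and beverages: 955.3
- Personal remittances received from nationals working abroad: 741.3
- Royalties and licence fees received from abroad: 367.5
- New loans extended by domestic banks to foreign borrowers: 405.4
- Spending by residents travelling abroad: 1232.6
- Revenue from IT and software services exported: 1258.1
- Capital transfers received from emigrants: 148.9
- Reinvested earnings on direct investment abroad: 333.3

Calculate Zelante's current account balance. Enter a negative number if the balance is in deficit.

2140.6

Goods: -955.3 + 430.0 = -525.3
Services: -1232.6 + 401.6 + 367.5 + 1258.1 = 794.6
Primary income: 216.8 + 307.0 + 333.3 + 684.3 = 1541.4
Secondary income: -295.0 + 146.3 - 64.9 + 741.3 - 197.8 = 329.9
Current account = (-525.3) + 794.6 + 1541.4 + 329.9 = 2140.6
(Excluded from the current account — capital account: acquisition of foreign patents and trademarks (non-produced assets) 60.4, capital transfers received from emigrants 148.9; financial account: new loans extended by domestic banks to foreign borrowers 405.4.)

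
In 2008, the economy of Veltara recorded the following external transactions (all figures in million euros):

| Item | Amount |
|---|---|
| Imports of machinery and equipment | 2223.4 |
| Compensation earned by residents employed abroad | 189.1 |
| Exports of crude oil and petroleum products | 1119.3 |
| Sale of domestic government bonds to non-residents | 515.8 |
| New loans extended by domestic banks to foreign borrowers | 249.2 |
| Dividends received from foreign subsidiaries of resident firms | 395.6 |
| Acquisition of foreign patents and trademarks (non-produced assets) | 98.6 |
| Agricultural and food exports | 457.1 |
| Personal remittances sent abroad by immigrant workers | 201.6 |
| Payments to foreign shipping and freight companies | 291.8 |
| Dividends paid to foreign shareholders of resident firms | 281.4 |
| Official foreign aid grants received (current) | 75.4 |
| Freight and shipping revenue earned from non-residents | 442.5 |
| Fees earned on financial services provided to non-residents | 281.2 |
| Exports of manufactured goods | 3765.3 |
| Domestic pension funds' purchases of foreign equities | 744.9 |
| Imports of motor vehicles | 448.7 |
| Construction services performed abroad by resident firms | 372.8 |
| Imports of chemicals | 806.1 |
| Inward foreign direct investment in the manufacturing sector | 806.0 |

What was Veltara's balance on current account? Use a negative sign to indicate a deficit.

Goods: 1119.3 - 2223.4 - 448.7 + 3765.3 + 457.1 - 806.1 = 1863.5
Services: 372.8 - 291.8 + 281.2 + 442.5 = 804.7
Primary income: -281.4 + 395.6 + 189.1 = 303.3
Secondary income: 75.4 - 201.6 = -126.2
Current account = 1863.5 + 804.7 + 303.3 + (-126.2) = 2845.3
(Excluded from the current account — financial account: sale of domestic government bonds to non-residents 515.8, new loans extended by domestic banks to foreign borrowers 249.2, domestic pension funds' purchases of foreign equities 744.9, inward foreign direct investment in the manufacturing sector 806.0; capital account: acquisition of foreign patents and trademarks (non-produced assets) 98.6.)

2845.3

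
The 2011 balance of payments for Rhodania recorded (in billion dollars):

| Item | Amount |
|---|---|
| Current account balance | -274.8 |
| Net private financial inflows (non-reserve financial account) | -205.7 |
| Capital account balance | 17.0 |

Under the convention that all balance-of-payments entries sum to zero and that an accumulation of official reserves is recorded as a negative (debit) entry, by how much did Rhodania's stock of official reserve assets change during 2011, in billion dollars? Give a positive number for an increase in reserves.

Official reserve transactions balance = -((-274.8) + 17.0 + (-205.7)) = 463.5
An accumulation of reserves is recorded as a debit (negative entry), so the change in the stock of reserves is the negative of that balance.
Change in official reserves = -(463.5) = -463.5

-463.5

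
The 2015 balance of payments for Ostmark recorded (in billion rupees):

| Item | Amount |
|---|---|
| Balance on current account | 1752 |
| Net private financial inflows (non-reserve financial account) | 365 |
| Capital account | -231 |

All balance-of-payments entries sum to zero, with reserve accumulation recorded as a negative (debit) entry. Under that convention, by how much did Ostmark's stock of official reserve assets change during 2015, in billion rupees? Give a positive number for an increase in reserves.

1886

Official reserve transactions balance = -(1752 + (-231) + 365) = -1886
An accumulation of reserves is recorded as a debit (negative entry), so the change in the stock of reserves is the negative of that balance.
Change in official reserves = -(-1886) = 1886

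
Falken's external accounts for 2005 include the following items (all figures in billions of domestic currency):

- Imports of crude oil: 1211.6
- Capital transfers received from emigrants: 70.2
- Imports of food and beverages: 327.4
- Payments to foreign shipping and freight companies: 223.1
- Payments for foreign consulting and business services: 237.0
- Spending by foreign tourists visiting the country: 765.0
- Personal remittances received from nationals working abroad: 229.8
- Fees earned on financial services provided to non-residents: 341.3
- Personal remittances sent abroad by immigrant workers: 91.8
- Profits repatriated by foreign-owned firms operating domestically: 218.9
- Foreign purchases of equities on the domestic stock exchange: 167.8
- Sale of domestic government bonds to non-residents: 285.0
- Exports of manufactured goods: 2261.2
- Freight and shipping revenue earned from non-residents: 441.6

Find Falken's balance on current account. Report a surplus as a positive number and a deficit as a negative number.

1729.1

Goods: 2261.2 - 1211.6 - 327.4 = 722.2
Services: 441.6 + 765.0 - 237.0 - 223.1 + 341.3 = 1087.8
Primary income: -218.9
Secondary income: -91.8 + 229.8 = 138.0
Current account = 722.2 + 1087.8 + (-218.9) + 138.0 = 1729.1
(Excluded from the current account — capital account: capital transfers received from emigrants 70.2; financial account: foreign purchases of equities on the domestic stock exchange 167.8, sale of domestic government bonds to non-residents 285.0.)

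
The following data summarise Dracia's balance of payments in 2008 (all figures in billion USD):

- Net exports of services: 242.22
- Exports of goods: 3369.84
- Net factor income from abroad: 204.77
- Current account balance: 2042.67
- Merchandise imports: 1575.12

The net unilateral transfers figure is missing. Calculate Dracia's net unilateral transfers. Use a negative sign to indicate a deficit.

-199.04

Current account = goods balance + services balance + net primary income + net secondary income
Sum of the known components = 2241.71
Net unilateral transfers = CA - (known components) = 2042.67 - 2241.71 = -199.04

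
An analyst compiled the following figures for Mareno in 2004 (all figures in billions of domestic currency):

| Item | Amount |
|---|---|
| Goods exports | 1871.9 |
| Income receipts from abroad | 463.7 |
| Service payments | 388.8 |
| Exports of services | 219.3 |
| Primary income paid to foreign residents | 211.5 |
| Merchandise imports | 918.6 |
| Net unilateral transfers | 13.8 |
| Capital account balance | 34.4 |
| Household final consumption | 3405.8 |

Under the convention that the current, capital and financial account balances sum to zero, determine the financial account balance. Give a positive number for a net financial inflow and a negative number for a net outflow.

Goods balance = 1871.9 - 918.6 = 953.3
Services balance = 219.3 - 388.8 = -169.5
Trade balance (goods + services) = 953.3 + (-169.5) = 783.8
Net primary income = 463.7 - 211.5 = 252.2
Net secondary income = 13.8
Current account = 783.8 + 252.2 + 13.8 = 1049.8
Financial account = -(1049.8 + 34.4) = -1084.2

-1084.2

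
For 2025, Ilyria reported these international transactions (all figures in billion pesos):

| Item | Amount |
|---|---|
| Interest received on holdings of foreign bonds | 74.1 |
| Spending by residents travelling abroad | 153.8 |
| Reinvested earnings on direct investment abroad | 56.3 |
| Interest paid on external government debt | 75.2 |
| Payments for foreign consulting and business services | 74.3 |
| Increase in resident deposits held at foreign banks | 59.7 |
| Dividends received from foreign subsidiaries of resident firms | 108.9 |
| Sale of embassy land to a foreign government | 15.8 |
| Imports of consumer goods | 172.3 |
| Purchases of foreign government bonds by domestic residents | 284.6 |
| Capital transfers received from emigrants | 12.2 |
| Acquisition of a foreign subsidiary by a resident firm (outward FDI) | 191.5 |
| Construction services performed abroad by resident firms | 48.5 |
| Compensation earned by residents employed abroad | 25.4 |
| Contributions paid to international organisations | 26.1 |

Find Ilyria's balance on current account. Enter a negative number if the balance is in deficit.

Goods: -172.3
Services: -74.3 + 48.5 - 153.8 = -179.6
Primary income: 108.9 + 74.1 + 25.4 + 56.3 - 75.2 = 189.5
Secondary income: -26.1
Current account = (-172.3) + (-179.6) + 189.5 + (-26.1) = -188.5
(Excluded from the current account — financial account: increase in resident deposits held at foreign banks 59.7, purchases of foreign government bonds by domestic residents 284.6, acquisition of a foreign subsidiary by a resident firm (outward FDI) 191.5; capital account: sale of embassy land to a foreign government 15.8, capital transfers received from emigrants 12.2.)

-188.5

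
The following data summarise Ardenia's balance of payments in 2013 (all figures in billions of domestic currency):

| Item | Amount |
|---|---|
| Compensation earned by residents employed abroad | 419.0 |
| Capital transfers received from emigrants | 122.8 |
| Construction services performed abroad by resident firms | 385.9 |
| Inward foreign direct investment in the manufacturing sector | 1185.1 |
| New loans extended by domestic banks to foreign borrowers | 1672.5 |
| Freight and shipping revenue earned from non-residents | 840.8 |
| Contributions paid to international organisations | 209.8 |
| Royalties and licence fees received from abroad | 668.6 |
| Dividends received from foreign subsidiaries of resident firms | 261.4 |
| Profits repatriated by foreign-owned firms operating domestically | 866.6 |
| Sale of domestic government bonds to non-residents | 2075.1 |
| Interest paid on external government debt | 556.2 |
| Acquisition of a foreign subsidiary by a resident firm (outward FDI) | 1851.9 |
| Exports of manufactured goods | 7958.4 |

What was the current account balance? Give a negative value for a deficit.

Goods: 7958.4
Services: 840.8 + 668.6 + 385.9 = 1895.3
Primary income: -556.2 + 419.0 - 866.6 + 261.4 = -742.4
Secondary income: -209.8
Current account = 7958.4 + 1895.3 + (-742.4) + (-209.8) = 8901.5
(Excluded from the current account — capital account: capital transfers received from emigrants 122.8; financial account: inward foreign direct investment in the manufacturing sector 1185.1, new loans extended by domestic banks to foreign borrowers 1672.5, sale of domestic government bonds to non-residents 2075.1, acquisition of a foreign subsidiary by a resident firm (outward FDI) 1851.9.)

8901.5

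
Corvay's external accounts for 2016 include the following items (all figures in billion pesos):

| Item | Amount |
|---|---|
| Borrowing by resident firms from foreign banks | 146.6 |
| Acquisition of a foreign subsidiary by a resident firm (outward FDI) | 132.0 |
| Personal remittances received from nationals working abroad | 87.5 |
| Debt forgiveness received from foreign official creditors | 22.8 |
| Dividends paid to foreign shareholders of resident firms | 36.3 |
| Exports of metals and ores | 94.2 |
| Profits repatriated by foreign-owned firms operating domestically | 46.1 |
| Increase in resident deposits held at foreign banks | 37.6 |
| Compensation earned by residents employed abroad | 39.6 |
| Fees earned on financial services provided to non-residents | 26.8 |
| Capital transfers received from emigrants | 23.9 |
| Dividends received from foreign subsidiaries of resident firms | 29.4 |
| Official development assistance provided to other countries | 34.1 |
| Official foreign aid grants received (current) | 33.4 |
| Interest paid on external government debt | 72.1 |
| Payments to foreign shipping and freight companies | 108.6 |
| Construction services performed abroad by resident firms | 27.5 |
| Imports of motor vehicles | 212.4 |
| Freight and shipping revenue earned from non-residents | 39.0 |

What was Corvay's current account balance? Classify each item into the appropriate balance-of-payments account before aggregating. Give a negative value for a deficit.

-132.2

Goods: -212.4 + 94.2 = -118.2
Services: 26.8 - 108.6 + 27.5 + 39.0 = -15.3
Primary income: 29.4 + 39.6 - 36.3 - 72.1 - 46.1 = -85.5
Secondary income: -34.1 + 33.4 + 87.5 = 86.8
Current account = (-118.2) + (-15.3) + (-85.5) + 86.8 = -132.2
(Excluded from the current account — financial account: borrowing by resident firms from foreign banks 146.6, acquisition of a foreign subsidiary by a resident firm (outward FDI) 132.0, increase in resident deposits held at foreign banks 37.6; capital account: debt forgiveness received from foreign official creditors 22.8, capital transfers received from emigrants 23.9.)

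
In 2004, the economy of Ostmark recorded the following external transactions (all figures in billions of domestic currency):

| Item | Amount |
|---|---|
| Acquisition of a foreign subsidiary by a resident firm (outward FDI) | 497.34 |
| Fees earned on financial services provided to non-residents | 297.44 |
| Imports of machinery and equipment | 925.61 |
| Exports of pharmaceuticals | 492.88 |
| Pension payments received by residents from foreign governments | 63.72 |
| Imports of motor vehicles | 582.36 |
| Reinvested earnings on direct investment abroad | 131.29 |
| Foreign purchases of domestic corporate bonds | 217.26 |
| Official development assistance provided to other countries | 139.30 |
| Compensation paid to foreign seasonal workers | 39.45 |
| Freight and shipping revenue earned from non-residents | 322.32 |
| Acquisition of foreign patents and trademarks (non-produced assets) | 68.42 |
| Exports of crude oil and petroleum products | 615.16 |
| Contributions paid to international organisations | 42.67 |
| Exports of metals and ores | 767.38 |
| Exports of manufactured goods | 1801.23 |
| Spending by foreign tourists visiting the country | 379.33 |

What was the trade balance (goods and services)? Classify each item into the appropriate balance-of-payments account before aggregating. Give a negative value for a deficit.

Goods: -925.61 - 582.36 + 1801.23 + 492.88 + 615.16 + 767.38 = 2168.68
Services: 322.32 + 297.44 + 379.33 = 999.09
Trade balance = 2168.68 + 999.09 = 3167.77
(Excluded from the trade balance — financial account: acquisition of a foreign subsidiary by a resident firm (outward FDI) 497.34, foreign purchases of domestic corporate bonds 217.26; secondary income: pension payments received by residents from foreign governments 63.72, official development assistance provided to other countries 139.30, contributions paid to international organisations 42.67; primary income: reinvested earnings on direct investment abroad 131.29, compensation paid to foreign seasonal workers 39.45; capital account: acquisition of foreign patents and trademarks (non-produced assets) 68.42.)

3167.77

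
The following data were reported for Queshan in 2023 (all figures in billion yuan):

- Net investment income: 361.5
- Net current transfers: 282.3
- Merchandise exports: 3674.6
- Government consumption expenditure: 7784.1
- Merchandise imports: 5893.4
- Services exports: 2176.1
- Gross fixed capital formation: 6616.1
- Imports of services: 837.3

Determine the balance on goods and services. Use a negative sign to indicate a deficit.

Goods balance = 3674.6 - 5893.4 = -2218.8
Services balance = 2176.1 - 837.3 = 1338.8
Trade balance (goods + services) = -2218.8 + 1338.8 = -880.0

-880.0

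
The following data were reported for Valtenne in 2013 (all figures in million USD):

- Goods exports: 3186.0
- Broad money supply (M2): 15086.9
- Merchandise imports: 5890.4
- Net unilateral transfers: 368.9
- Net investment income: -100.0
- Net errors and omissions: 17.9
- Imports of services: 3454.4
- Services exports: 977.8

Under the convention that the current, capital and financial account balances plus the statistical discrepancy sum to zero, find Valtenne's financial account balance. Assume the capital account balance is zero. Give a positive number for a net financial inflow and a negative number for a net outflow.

Goods balance = 3186.0 - 5890.4 = -2704.4
Services balance = 977.8 - 3454.4 = -2476.6
Trade balance (goods + services) = -2704.4 + (-2476.6) = -5181.0
Net primary income = -100.0
Net secondary income = 368.9
Current account = -5181.0 + (-100.0) + 368.9 = -4912.1
Financial account = -(-4912.1 + 17.9) = 4894.2

4894.2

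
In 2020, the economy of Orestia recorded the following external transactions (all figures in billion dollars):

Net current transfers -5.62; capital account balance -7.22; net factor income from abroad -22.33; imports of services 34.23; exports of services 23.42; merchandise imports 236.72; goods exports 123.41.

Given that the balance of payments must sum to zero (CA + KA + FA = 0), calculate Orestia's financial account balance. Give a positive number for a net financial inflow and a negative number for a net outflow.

159.29

Goods balance = 123.41 - 236.72 = -113.31
Services balance = 23.42 - 34.23 = -10.81
Trade balance (goods + services) = -113.31 + (-10.81) = -124.12
Net primary income = -22.33
Net secondary income = -5.62
Current account = -124.12 + (-22.33) + (-5.62) = -152.07
Financial account = -(-152.07 + (-7.22)) = 159.29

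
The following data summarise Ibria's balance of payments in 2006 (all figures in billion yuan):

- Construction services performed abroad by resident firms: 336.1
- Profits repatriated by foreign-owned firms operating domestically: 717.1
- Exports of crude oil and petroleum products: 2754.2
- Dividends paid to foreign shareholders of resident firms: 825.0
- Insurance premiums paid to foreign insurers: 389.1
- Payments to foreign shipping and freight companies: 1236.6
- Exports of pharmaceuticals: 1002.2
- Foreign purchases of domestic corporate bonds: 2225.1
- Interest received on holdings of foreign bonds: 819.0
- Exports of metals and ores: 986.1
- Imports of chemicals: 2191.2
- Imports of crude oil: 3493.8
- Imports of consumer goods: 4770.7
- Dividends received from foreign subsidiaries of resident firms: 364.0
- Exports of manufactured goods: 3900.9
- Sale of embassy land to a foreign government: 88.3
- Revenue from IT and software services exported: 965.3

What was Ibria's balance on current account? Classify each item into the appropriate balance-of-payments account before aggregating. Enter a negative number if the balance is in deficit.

-2495.7

Goods: 986.1 + 3900.9 - 3493.8 + 1002.2 - 2191.2 + 2754.2 - 4770.7 = -1812.3
Services: -1236.6 + 336.1 - 389.1 + 965.3 = -324.3
Primary income: -717.1 - 825.0 + 819.0 + 364.0 = -359.1
Current account = (-1812.3) + (-324.3) + (-359.1) = -2495.7
(Excluded from the current account — financial account: foreign purchases of domestic corporate bonds 2225.1; capital account: sale of embassy land to a foreign government 88.3.)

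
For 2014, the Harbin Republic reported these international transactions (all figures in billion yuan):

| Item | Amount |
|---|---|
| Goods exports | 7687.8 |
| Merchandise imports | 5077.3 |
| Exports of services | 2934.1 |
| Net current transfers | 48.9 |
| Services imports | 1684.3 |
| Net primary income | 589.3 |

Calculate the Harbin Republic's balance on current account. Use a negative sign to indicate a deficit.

Goods balance = 7687.8 - 5077.3 = 2610.5
Services balance = 2934.1 - 1684.3 = 1249.8
Trade balance (goods + services) = 2610.5 + 1249.8 = 3860.3
Net primary income = 589.3
Net secondary income = 48.9
Current account = 3860.3 + 589.3 + 48.9 = 4498.5

4498.5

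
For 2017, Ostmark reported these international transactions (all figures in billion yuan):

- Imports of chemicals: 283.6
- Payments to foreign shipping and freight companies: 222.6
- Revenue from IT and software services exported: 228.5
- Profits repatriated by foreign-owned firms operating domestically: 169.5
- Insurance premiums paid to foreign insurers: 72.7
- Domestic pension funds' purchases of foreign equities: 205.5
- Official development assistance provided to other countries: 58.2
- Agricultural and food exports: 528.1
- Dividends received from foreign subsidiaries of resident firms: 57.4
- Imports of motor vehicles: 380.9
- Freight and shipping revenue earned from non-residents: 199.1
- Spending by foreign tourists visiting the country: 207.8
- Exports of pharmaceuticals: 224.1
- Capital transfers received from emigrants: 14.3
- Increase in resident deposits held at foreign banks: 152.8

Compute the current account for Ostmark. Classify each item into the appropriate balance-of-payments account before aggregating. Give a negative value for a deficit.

Goods: 224.1 - 283.6 - 380.9 + 528.1 = 87.7
Services: -222.6 + 228.5 - 72.7 + 199.1 + 207.8 = 340.1
Primary income: 57.4 - 169.5 = -112.1
Secondary income: -58.2
Current account = 87.7 + 340.1 + (-112.1) + (-58.2) = 257.5
(Excluded from the current account — financial account: domestic pension funds' purchases of foreign equities 205.5, increase in resident deposits held at foreign banks 152.8; capital account: capital transfers received from emigrants 14.3.)

257.5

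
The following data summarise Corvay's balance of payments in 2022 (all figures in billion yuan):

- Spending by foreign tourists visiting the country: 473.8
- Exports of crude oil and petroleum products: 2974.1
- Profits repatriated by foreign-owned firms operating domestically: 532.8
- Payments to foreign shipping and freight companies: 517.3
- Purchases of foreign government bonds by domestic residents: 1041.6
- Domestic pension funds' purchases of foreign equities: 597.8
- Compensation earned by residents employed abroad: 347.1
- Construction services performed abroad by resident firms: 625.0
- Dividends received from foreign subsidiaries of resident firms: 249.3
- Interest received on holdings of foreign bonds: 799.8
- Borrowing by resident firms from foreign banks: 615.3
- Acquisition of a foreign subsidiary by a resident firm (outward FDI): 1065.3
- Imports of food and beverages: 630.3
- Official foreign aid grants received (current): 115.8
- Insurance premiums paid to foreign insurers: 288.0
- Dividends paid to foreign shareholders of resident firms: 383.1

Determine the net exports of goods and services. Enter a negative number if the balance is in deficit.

Goods: 2974.1 - 630.3 = 2343.8
Services: 473.8 - 517.3 + 625.0 - 288.0 = 293.5
Trade balance = 2343.8 + 293.5 = 2637.3
(Excluded from the trade balance — primary income: profits repatriated by foreign-owned firms operating domestically 532.8, compensation earned by residents employed abroad 347.1, dividends received from foreign subsidiaries of resident firms 249.3, interest received on holdings of foreign bonds 799.8, dividends paid to foreign shareholders of resident firms 383.1; financial account: purchases of foreign government bonds by domestic residents 1041.6, domestic pension funds' purchases of foreign equities 597.8, borrowing by resident firms from foreign banks 615.3, acquisition of a foreign subsidiary by a resident firm (outward FDI) 1065.3; secondary income: official foreign aid grants received (current) 115.8.)

2637.3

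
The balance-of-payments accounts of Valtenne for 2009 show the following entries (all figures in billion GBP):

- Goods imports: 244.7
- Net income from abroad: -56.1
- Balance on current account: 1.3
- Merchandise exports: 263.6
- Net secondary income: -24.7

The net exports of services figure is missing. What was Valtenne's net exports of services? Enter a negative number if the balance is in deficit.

63.2

Current account = goods balance + services balance + net primary income + net secondary income
Sum of the known components = -61.9
Net exports of services = CA - (known components) = 1.3 - (-61.9) = 63.2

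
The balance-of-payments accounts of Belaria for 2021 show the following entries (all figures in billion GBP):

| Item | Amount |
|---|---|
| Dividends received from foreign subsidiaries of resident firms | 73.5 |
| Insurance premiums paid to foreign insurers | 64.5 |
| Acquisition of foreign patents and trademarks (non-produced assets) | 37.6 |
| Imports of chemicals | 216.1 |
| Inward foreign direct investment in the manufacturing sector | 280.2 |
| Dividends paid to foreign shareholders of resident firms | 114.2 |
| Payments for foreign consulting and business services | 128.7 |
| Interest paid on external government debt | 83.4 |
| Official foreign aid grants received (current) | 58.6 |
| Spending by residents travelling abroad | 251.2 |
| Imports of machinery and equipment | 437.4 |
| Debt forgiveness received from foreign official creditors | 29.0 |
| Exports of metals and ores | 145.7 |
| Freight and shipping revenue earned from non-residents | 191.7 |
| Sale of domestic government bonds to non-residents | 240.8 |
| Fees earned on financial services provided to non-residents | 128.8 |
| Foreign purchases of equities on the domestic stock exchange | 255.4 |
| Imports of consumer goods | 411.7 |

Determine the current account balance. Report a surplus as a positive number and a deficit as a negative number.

Goods: 145.7 - 411.7 - 437.4 - 216.1 = -919.5
Services: 128.8 - 128.7 - 64.5 + 191.7 - 251.2 = -123.9
Primary income: 73.5 - 83.4 - 114.2 = -124.1
Secondary income: 58.6
Current account = (-919.5) + (-123.9) + (-124.1) + 58.6 = -1108.9
(Excluded from the current account — capital account: acquisition of foreign patents and trademarks (non-produced assets) 37.6, debt forgiveness received from foreign official creditors 29.0; financial account: inward foreign direct investment in the manufacturing sector 280.2, sale of domestic government bonds to non-residents 240.8, foreign purchases of equities on the domestic stock exchange 255.4.)

-1108.9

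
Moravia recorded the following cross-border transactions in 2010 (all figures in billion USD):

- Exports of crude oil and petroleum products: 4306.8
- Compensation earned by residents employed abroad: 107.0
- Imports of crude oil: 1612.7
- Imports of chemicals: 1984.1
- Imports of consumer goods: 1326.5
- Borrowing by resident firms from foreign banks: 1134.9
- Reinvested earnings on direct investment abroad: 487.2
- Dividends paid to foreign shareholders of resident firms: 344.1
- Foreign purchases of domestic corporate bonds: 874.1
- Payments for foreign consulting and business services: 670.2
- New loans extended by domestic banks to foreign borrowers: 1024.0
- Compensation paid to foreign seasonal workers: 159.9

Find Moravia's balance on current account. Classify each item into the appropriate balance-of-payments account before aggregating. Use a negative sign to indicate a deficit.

Goods: -1612.7 - 1326.5 - 1984.1 + 4306.8 = -616.5
Services: -670.2
Primary income: 107.0 - 159.9 + 487.2 - 344.1 = 90.2
Current account = (-616.5) + (-670.2) + 90.2 = -1196.5
(Excluded from the current account — financial account: borrowing by resident firms from foreign banks 1134.9, foreign purchases of domestic corporate bonds 874.1, new loans extended by domestic banks to foreign borrowers 1024.0.)

-1196.5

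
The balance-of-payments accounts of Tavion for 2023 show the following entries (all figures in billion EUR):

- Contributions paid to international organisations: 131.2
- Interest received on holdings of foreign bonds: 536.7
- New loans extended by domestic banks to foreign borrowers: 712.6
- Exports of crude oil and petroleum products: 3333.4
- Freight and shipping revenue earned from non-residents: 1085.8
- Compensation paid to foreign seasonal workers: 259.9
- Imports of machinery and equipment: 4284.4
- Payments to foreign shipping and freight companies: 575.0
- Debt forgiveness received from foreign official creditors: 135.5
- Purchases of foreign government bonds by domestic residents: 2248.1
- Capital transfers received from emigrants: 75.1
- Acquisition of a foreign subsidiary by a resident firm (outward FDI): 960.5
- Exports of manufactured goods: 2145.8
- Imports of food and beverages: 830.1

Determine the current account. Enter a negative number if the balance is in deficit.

1021.1

Goods: -830.1 - 4284.4 + 2145.8 + 3333.4 = 364.7
Services: -575.0 + 1085.8 = 510.8
Primary income: -259.9 + 536.7 = 276.8
Secondary income: -131.2
Current account = 364.7 + 510.8 + 276.8 + (-131.2) = 1021.1
(Excluded from the current account — financial account: new loans extended by domestic banks to foreign borrowers 712.6, purchases of foreign government bonds by domestic residents 2248.1, acquisition of a foreign subsidiary by a resident firm (outward FDI) 960.5; capital account: debt forgiveness received from foreign official creditors 135.5, capital transfers received from emigrants 75.1.)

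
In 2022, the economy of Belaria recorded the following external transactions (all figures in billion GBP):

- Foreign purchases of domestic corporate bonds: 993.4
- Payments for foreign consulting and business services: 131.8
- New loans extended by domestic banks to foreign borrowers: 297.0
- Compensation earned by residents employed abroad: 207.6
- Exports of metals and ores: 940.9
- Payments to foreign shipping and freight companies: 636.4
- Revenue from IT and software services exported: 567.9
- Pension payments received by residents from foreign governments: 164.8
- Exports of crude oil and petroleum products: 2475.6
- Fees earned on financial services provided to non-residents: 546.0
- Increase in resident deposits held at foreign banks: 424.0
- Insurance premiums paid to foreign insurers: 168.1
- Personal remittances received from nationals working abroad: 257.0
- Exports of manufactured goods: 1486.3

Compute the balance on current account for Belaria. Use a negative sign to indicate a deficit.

Goods: 940.9 + 2475.6 + 1486.3 = 4902.8
Services: 567.9 + 546.0 - 636.4 - 131.8 - 168.1 = 177.6
Primary income: 207.6
Secondary income: 164.8 + 257.0 = 421.8
Current account = 4902.8 + 177.6 + 207.6 + 421.8 = 5709.8
(Excluded from the current account — financial account: foreign purchases of domestic corporate bonds 993.4, new loans extended by domestic banks to foreign borrowers 297.0, increase in resident deposits held at foreign banks 424.0.)

5709.8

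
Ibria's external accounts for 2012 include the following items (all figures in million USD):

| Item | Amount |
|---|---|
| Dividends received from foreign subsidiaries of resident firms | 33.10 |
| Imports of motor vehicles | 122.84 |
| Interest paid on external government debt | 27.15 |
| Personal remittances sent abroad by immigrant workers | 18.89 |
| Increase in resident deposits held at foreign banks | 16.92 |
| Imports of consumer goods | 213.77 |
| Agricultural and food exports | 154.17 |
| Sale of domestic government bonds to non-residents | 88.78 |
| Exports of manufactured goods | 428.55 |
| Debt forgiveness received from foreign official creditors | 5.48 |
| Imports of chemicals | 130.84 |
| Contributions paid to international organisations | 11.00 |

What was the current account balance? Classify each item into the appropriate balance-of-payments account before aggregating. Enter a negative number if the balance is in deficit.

Goods: -122.84 - 130.84 + 428.55 + 154.17 - 213.77 = 115.27
Primary income: 33.10 - 27.15 = 5.95
Secondary income: -18.89 - 11.00 = -29.89
Current account = 115.27 + 5.95 + (-29.89) = 91.33
(Excluded from the current account — financial account: increase in resident deposits held at foreign banks 16.92, sale of domestic government bonds to non-residents 88.78; capital account: debt forgiveness received from foreign official creditors 5.48.)

91.33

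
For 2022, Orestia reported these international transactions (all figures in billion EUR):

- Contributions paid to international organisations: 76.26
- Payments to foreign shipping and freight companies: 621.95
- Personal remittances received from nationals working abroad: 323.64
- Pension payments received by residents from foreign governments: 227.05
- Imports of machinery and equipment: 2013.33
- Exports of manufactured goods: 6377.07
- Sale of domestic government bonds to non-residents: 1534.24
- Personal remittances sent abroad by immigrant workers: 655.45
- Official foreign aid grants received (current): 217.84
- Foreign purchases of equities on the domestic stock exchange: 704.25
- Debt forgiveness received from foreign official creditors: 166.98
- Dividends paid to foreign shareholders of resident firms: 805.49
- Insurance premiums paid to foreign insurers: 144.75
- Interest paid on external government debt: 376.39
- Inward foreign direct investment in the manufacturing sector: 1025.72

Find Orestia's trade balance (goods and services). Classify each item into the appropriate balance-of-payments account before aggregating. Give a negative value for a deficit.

3597.04

Goods: 6377.07 - 2013.33 = 4363.74
Services: -621.95 - 144.75 = -766.70
Trade balance = 4363.74 + (-766.70) = 3597.04
(Excluded from the trade balance — secondary income: contributions paid to international organisations 76.26, personal remittances received from nationals working abroad 323.64, pension payments received by residents from foreign governments 227.05, personal remittances sent abroad by immigrant workers 655.45, official foreign aid grants received (current) 217.84; financial account: sale of domestic government bonds to non-residents 1534.24, foreign purchases of equities on the domestic stock exchange 704.25, inward foreign direct investment in the manufacturing sector 1025.72; capital account: debt forgiveness received from foreign official creditors 166.98; primary income: dividends paid to foreign shareholders of resident firms 805.49, interest paid on external government debt 376.39.)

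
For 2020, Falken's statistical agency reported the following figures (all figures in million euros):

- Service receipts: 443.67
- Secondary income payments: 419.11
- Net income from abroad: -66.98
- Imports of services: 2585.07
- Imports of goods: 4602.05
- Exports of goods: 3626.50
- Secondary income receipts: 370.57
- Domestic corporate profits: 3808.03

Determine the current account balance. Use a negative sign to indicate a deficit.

-3232.47

Goods balance = 3626.50 - 4602.05 = -975.55
Services balance = 443.67 - 2585.07 = -2141.40
Trade balance (goods + services) = -975.55 + (-2141.40) = -3116.95
Net primary income = -66.98
Net secondary income = 370.57 - 419.11 = -48.54
Current account = -3116.95 + (-66.98) + (-48.54) = -3232.47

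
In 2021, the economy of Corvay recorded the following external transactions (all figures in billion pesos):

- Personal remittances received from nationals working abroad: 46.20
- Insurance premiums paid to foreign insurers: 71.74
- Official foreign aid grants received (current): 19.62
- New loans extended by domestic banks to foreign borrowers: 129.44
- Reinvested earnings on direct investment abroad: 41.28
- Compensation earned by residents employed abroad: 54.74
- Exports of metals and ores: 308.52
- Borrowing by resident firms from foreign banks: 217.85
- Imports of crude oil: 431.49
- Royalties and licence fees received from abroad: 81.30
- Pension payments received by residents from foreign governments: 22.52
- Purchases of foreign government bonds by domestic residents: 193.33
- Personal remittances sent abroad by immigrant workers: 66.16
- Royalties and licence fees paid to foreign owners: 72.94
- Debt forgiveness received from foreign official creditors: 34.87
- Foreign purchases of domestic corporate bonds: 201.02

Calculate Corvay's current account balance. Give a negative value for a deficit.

-68.15

Goods: 308.52 - 431.49 = -122.97
Services: -72.94 - 71.74 + 81.30 = -63.38
Primary income: 41.28 + 54.74 = 96.02
Secondary income: 22.52 + 19.62 - 66.16 + 46.20 = 22.18
Current account = (-122.97) + (-63.38) + 96.02 + 22.18 = -68.15
(Excluded from the current account — financial account: new loans extended by domestic banks to foreign borrowers 129.44, borrowing by resident firms from foreign banks 217.85, purchases of foreign government bonds by domestic residents 193.33, foreign purchases of domestic corporate bonds 201.02; capital account: debt forgiveness received from foreign official creditors 34.87.)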